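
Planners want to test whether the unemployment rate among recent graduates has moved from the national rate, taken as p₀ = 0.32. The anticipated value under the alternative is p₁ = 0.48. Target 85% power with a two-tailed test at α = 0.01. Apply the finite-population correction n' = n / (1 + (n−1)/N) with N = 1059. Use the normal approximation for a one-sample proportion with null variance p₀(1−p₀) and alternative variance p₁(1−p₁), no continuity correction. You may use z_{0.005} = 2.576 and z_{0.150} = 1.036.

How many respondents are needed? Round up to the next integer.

n = [z_{α/2}·√(p₀q₀) + z_β·√(p₁q₁)]² / (p₁ − p₀)²
  = [2.576·√(0.32·0.68) + 1.036·√(0.48·0.52)]² / (0.16)²
  = [2.576·0.4665 + 1.036·0.4996]² / 0.0256
  = [1.7192]² / 0.0256
  = 115.46
Finite-population correction (N = 1059): 115.46 / (1 + (115.46 − 1)/1059) = 104.20.
Round up → n = 105.

n = 105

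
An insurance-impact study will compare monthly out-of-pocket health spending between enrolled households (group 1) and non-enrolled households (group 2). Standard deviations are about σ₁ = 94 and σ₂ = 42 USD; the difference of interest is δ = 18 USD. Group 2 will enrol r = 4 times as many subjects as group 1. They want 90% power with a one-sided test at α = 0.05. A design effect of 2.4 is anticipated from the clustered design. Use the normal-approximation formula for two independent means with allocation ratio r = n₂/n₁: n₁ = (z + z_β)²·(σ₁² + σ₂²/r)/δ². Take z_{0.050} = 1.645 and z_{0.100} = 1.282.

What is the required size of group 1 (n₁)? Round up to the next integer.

n₁ = 589

n₁ = (z_α + z_β)² · (σ₁² + σ₂²/r) / δ²
   = (1.645 + 1.282)² · (94² + 42²/4) / 18²
   = 8.5673 · (8836 + 441) / 324
   = 8.5673 · 9277 / 324
   = 245.31
Design effect: 2.4 × 245.31 = 588.73.
Round up → n₁ = 589; n₂ = r·n₁ = 4 × 589 = 2356.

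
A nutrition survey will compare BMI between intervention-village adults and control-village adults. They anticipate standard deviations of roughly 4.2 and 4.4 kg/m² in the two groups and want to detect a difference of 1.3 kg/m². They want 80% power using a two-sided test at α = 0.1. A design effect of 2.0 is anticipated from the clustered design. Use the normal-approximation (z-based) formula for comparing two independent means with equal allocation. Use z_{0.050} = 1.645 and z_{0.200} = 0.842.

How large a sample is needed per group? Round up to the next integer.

n = (z_{α/2} + z_β)² · (σ₁² + σ₂²) / δ²
  = (1.645 + 0.842)² · (4.2² + 4.4² = 37) / 1.3²
  = 6.1852 · 37 / 1.69
  = 135.41
Design effect: 2.0 × 135.41 = 270.83.
Round up → n = 271 per group.

n = 271 per group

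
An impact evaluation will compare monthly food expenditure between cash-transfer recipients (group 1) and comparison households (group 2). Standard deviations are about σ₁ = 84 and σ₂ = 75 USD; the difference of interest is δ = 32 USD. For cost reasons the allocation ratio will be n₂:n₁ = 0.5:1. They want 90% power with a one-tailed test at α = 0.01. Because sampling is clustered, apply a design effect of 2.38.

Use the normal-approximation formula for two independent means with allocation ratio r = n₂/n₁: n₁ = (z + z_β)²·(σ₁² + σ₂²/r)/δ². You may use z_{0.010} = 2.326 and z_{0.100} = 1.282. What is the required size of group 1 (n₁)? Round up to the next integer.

n₁ = 554

n₁ = (z_α + z_β)² · (σ₁² + σ₂²/r) / δ²
   = (2.326 + 1.282)² · (84² + 75²/0.5) / 32²
   = 13.0177 · (7056 + 11250) / 1024
   = 13.0177 · 18306 / 1024
   = 232.72
Design effect: 2.38 × 232.72 = 553.86.
Round up → n₁ = 554; n₂ = r·n₁ = 0.5 × 554 = 277.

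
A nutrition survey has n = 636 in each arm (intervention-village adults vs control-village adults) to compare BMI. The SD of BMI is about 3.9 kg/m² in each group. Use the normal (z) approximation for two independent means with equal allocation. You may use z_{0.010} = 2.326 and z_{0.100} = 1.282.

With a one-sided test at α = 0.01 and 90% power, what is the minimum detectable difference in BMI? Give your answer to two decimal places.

δ = (z_α + z_β) · √((σ₁²+σ₂²)/n)
  = (2.326 + 1.282) · √(30.42/636)
  = 3.608 · √0.04783
  = 3.608 · 0.2187
  = 0.7891

Minimum detectable difference ≈ 0.79 kg/m²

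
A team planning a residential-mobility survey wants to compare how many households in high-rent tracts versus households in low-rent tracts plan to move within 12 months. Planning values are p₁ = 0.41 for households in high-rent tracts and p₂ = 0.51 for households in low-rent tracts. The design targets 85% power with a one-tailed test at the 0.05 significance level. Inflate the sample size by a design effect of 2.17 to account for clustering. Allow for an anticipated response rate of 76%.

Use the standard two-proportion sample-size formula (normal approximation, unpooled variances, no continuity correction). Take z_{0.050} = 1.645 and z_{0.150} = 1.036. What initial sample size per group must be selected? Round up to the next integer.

n = 1010 per group

n = (z_α + z_β)² · [p₁(1−p₁) + p₂(1−p₂)] / (p₁ − p₂)²
  = (1.645 + 1.036)² · (0.41·0.59 + 0.51·0.49) / (-0.10)²
  = (2.681)² · (0.2419 + 0.2499) / 0.0100
  = 7.1878 · 0.4918 / 0.0100
  = 353.49
Design effect: 2.17 × 353.49 = 767.08.
Adjust for 76% response: 767.08 / 0.76 = 1009.32.
Round up → n = 1010 per group.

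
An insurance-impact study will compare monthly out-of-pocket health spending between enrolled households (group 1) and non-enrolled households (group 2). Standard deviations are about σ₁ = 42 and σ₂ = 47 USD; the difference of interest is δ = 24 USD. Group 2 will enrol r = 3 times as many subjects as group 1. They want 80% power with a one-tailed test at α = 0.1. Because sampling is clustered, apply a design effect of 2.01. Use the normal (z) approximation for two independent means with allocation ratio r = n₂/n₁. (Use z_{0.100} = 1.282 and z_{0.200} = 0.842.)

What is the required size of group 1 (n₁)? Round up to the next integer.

n₁ = 40

n₁ = (z_α + z_β)² · (σ₁² + σ₂²/r) / δ²
   = (1.282 + 0.842)² · (42² + 47²/3) / 24²
   = 4.5114 · (1764 + 736.3333) / 576
   = 4.5114 · 2500.3 / 576
   = 19.58
Design effect: 2.01 × 19.58 = 39.36.
Round up → n₁ = 40; n₂ = r·n₁ = 3 × 40 = 120.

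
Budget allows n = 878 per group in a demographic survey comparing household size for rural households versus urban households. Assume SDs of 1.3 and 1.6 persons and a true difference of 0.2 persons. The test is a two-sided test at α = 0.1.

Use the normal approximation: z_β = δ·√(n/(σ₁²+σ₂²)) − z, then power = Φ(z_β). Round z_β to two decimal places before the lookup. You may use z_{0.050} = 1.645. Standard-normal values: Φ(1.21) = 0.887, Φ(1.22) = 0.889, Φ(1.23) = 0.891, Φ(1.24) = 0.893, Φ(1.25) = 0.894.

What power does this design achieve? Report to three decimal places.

Power ≈ 0.891

z_β = δ·√(n/(σ₁²+σ₂²)) − z_{α/2}
    = 0.2 · √(878/4.25) − 1.645
    = 0.2 · 14.37318 − 1.645
    = 2.8746 − 1.645 = 1.2296 → 1.23
Power = Φ(1.23) = 0.891.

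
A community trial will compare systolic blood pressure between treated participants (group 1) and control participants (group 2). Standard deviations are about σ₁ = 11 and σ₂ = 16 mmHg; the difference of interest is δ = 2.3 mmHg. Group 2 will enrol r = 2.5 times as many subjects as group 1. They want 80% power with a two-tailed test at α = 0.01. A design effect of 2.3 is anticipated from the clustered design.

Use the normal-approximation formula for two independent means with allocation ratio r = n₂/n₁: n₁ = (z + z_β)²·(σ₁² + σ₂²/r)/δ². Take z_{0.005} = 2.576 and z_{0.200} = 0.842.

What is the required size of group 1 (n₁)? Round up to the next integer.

n₁ = 1135

n₁ = (z_{α/2} + z_β)² · (σ₁² + σ₂²/r) / δ²
   = (2.576 + 0.842)² · (11² + 16²/2.5) / 2.3²
   = 11.6827 · (121 + 102.4) / 5.29
   = 11.6827 · 223.4 / 5.29
   = 493.37
Design effect: 2.3 × 493.37 = 1134.75.
Round up → n₁ = 1135; n₂ = r·n₁ = 2.5 × 1135 = 2838.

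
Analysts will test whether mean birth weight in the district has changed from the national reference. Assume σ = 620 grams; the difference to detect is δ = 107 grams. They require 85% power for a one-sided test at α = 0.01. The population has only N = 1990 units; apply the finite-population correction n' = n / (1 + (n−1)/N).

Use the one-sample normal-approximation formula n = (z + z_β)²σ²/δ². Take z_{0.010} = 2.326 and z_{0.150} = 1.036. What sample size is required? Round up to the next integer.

n = (z_α + z_β)² · σ² / δ²
  = (2.326 + 1.036)² · 620² / 107²
  = 11.3030 · 384400 / 11449
  = 379.50
Finite-population correction (N = 1990): 379.50 / (1 + (379.50 − 1)/1990) = 318.85.
Round up → n = 319.

n = 319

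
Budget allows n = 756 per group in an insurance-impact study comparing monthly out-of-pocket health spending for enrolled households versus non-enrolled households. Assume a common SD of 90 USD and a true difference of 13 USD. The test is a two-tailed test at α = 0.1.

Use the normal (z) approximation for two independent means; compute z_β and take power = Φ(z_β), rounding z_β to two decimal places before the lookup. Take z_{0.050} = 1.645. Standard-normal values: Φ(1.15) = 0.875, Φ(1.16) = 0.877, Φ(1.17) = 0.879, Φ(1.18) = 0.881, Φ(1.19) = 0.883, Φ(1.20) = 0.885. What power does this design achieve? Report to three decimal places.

Power ≈ 0.877

z_β = δ·√(n/(σ₁²+σ₂²)) − z_{α/2}
    = 13 · √(756/16200) − 1.645
    = 13 · 0.21602 − 1.645
    = 2.8083 − 1.645 = 1.1633 → 1.16
Power = Φ(1.16) = 0.877.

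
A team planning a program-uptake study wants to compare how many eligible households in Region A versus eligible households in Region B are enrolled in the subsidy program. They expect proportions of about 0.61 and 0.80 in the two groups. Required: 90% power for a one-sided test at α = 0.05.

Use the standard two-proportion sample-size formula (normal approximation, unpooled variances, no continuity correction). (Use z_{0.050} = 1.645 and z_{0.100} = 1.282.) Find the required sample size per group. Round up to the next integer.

n = (z_α + z_β)² · [p₁(1−p₁) + p₂(1−p₂)] / (p₁ − p₂)²
  = (1.645 + 1.282)² · (0.61·0.39 + 0.80·0.20) / (-0.19)²
  = (2.927)² · (0.2379 + 0.1600) / 0.0361
  = 8.5673 · 0.3979 / 0.0361
  = 94.43
Round up → n = 95 per group.

n = 95 per group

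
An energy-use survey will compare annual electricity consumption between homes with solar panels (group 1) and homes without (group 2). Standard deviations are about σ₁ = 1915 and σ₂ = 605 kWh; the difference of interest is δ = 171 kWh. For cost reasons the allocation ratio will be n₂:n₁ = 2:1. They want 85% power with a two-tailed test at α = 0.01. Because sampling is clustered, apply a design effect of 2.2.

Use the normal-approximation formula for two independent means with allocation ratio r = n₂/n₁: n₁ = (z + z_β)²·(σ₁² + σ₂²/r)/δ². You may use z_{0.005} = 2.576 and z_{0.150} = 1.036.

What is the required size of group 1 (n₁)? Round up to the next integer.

n₁ = 3780

n₁ = (z_{α/2} + z_β)² · (σ₁² + σ₂²/r) / δ²
   = (2.576 + 1.036)² · (1915² + 605²/2) / 171²
   = 13.0465 · (3667225 + 183012.5) / 29241
   = 13.0465 · 3850237.5 / 29241
   = 1717.87
Design effect: 2.2 × 1717.87 = 3779.32.
Round up → n₁ = 3780; n₂ = r·n₁ = 2 × 3780 = 7560.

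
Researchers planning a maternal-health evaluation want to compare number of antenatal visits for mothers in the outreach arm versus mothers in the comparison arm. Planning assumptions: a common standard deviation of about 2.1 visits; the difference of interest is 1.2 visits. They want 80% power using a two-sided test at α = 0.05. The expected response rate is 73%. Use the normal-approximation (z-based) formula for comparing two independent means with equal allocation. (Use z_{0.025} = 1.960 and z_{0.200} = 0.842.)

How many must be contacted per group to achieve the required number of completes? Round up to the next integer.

n = (z_{α/2} + z_β)² · (σ₁² + σ₂²) / δ²
  = (1.960 + 0.842)² · (2·2.1² = 8.82) / 1.2²
  = 7.8512 · 8.82 / 1.44
  = 48.09
Adjust for 73% response: 48.09 / 0.73 = 65.87.
Round up → n = 66 per group.

n = 66 per group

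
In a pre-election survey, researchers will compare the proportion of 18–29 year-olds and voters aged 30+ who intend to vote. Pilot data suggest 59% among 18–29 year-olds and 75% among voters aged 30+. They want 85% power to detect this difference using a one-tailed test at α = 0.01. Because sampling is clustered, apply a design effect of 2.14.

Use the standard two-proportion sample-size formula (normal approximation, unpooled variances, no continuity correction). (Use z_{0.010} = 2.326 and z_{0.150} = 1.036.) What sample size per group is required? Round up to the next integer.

n = 406 per group

n = (z_α + z_β)² · [p₁(1−p₁) + p₂(1−p₂)] / (p₁ − p₂)²
  = (2.326 + 1.036)² · (0.59·0.41 + 0.75·0.25) / (-0.16)²
  = (3.362)² · (0.2419 + 0.1875) / 0.0256
  = 11.3030 · 0.4294 / 0.0256
  = 189.59
Design effect: 2.14 × 189.59 = 405.72.
Round up → n = 406 per group.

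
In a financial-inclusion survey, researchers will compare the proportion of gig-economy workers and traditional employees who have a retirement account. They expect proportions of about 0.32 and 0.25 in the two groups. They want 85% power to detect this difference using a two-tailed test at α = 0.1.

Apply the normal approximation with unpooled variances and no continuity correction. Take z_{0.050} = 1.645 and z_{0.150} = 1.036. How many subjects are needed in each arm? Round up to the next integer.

n = 595 per group

n = (z_{α/2} + z_β)² · [p₁(1−p₁) + p₂(1−p₂)] / (p₁ − p₂)²
  = (1.645 + 1.036)² · (0.32·0.68 + 0.25·0.75) / (0.07)²
  = (2.681)² · (0.2176 + 0.1875) / 0.0049
  = 7.1878 · 0.4051 / 0.0049
  = 594.24
Round up → n = 595 per group.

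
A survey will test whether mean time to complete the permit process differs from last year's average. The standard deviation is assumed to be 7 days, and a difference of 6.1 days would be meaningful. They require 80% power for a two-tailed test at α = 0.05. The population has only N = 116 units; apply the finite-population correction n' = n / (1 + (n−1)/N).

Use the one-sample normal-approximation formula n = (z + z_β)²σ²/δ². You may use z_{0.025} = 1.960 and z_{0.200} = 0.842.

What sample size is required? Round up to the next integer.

n = 10

n = (z_{α/2} + z_β)² · σ² / δ²
  = (1.960 + 0.842)² · 7² / 6.1²
  = 7.8512 · 49 / 37.21
  = 10.34
Finite-population correction (N = 116): 10.34 / (1 + (10.34 − 1)/116) = 9.57.
Round up → n = 10.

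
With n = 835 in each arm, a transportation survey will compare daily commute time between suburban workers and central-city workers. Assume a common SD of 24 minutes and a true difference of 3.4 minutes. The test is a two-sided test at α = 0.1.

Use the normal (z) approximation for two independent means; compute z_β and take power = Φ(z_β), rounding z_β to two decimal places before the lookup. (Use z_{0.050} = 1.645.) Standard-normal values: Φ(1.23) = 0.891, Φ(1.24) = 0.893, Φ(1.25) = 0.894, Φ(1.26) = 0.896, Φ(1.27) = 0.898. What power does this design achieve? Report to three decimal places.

Power ≈ 0.894

z_β = δ·√(n/(σ₁²+σ₂²)) − z_{α/2}
    = 3.4 · √(835/1152) − 1.645
    = 3.4 · 0.85137 − 1.645
    = 2.8946 − 1.645 = 1.2496 → 1.25
Power = Φ(1.25) = 0.894.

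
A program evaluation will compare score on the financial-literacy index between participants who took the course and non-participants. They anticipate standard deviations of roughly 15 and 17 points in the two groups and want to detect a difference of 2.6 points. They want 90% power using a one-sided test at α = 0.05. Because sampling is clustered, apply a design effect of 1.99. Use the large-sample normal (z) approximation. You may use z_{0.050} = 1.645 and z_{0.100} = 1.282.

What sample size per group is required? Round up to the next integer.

n = 1297 per group

n = (z_α + z_β)² · (σ₁² + σ₂²) / δ²
  = (1.645 + 1.282)² · (15² + 17² = 514) / 2.6²
  = 8.5673 · 514 / 6.76
  = 651.42
Design effect: 1.99 × 651.42 = 1296.33.
Round up → n = 1297 per group.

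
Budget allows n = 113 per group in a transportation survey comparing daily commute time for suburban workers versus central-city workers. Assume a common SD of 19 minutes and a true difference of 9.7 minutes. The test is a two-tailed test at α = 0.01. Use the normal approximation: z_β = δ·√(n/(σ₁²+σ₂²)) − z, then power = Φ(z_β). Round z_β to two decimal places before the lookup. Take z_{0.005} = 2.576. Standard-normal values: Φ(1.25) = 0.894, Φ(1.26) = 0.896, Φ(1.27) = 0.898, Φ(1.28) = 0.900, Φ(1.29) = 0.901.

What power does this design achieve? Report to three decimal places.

Power ≈ 0.896

z_β = δ·√(n/(σ₁²+σ₂²)) − z_{α/2}
    = 9.7 · √(113/722) − 2.576
    = 9.7 · 0.39561 − 2.576
    = 3.8374 − 2.576 = 1.2614 → 1.26
Power = Φ(1.26) = 0.896.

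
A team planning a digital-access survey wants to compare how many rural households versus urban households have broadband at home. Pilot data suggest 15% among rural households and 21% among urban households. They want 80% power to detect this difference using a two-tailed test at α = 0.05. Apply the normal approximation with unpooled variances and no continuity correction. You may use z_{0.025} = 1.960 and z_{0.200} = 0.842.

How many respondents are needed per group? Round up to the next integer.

n = 640 per group

n = (z_{α/2} + z_β)² · [p₁(1−p₁) + p₂(1−p₂)] / (p₁ − p₂)²
  = (1.960 + 0.842)² · (0.15·0.85 + 0.21·0.79) / (-0.06)²
  = (2.802)² · (0.1275 + 0.1659) / 0.0036
  = 7.8512 · 0.2934 / 0.0036
  = 639.87
Round up → n = 640 per group.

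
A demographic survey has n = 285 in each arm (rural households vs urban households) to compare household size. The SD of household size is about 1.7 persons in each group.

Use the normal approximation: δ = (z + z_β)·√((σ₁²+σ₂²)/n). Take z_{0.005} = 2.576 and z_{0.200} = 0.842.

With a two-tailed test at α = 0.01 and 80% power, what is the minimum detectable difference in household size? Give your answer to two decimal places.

δ = (z_{α/2} + z_β) · √((σ₁²+σ₂²)/n)
  = (2.576 + 0.842) · √(5.78/285)
  = 3.418 · √0.02028
  = 3.418 · 0.1424
  = 0.4868

Minimum detectable difference ≈ 0.49 persons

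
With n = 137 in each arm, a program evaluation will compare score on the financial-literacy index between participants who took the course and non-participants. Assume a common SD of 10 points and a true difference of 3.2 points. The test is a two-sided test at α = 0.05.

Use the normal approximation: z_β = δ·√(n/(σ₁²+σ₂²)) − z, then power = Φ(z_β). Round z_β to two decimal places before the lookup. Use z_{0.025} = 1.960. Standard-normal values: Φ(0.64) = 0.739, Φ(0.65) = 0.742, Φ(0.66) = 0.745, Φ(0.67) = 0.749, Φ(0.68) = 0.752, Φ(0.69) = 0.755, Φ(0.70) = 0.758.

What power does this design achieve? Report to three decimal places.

Power ≈ 0.755

z_β = δ·√(n/(σ₁²+σ₂²)) − z_{α/2}
    = 3.2 · √(137/200) − 1.960
    = 3.2 · 0.82765 − 1.960
    = 2.6485 − 1.960 = 0.6885 → 0.69
Power = Φ(0.69) = 0.755.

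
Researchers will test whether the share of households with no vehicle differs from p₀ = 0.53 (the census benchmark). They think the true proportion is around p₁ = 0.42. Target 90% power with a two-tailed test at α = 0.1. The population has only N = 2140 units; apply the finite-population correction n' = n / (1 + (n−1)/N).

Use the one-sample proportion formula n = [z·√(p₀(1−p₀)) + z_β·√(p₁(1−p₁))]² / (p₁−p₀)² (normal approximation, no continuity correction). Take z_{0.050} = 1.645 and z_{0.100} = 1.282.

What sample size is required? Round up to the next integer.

n = [z_{α/2}·√(p₀q₀) + z_β·√(p₁q₁)]² / (p₁ − p₀)²
  = [1.645·√(0.53·0.47) + 1.282·√(0.42·0.58)]² / (-0.11)²
  = [1.645·0.4991 + 1.282·0.4936]² / 0.0121
  = [1.4538]² / 0.0121
  = 174.66
Finite-population correction (N = 2140): 174.66 / (1 + (174.66 − 1)/2140) = 161.55.
Round up → n = 162.

n = 162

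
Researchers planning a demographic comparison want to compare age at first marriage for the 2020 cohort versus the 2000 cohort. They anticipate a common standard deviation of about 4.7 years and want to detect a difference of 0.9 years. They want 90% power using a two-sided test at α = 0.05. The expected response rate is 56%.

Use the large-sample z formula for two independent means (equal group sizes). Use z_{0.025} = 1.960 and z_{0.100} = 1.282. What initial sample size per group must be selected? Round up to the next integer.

n = 1024 per group

n = (z_{α/2} + z_β)² · (σ₁² + σ₂²) / δ²
  = (1.960 + 1.282)² · (2·4.7² = 44.18) / 0.9²
  = 10.5106 · 44.18 / 0.81
  = 573.28
Adjust for 56% response: 573.28 / 0.56 = 1023.71.
Round up → n = 1024 per group.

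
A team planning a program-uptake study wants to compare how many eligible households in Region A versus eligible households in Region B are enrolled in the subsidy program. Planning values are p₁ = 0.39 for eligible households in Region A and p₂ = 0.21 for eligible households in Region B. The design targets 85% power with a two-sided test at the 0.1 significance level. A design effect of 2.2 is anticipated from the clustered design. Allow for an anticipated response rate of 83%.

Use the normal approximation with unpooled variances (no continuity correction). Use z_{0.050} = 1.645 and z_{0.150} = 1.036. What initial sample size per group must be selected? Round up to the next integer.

n = (z_{α/2} + z_β)² · [p₁(1−p₁) + p₂(1−p₂)] / (p₁ − p₂)²
  = (1.645 + 1.036)² · (0.39·0.61 + 0.21·0.79) / (0.18)²
  = (2.681)² · (0.2379 + 0.1659) / 0.0324
  = 7.1878 · 0.4038 / 0.0324
  = 89.58
Design effect: 2.2 × 89.58 = 197.08.
Adjust for 83% response: 197.08 / 0.83 = 237.44.
Round up → n = 238 per group.

n = 238 per group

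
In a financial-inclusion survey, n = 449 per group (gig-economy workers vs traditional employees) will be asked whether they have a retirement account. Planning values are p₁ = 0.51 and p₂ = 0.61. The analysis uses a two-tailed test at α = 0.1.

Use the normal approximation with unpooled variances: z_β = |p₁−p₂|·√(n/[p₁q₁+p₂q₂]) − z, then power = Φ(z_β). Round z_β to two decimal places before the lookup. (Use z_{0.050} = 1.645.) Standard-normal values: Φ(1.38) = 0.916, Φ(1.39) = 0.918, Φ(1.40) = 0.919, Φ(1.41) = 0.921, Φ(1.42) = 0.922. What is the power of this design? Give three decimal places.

Power ≈ 0.918

z_β = |p₁−p₂|·√(n/[p₁q₁+p₂q₂]) − z_{α/2}
    = 0.10 · √(449/0.4878) − 1.645
    = 0.10 · 30.3391 − 1.645
    = 3.0339 − 1.645 = 1.3889 → 1.39
Power = Φ(1.39) = 0.918.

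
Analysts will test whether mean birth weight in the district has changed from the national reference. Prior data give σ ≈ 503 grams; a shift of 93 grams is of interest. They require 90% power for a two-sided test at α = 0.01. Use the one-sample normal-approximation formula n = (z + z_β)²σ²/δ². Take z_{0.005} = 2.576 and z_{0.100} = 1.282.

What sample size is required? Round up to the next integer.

n = (z_{α/2} + z_β)² · σ² / δ²
  = (2.576 + 1.282)² · 503² / 93²
  = 14.8842 · 253009 / 8649
  = 435.41
Round up → n = 436.

n = 436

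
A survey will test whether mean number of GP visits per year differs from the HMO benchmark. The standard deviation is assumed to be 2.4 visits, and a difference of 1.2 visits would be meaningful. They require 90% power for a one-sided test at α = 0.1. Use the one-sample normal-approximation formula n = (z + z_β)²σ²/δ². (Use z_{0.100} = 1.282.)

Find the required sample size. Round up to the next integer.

n = 27

n = (z_α + z_β)² · σ² / δ²
  = (1.282 + 1.282)² · 2.4² / 1.2²
  = 6.5741 · 5.76 / 1.44
  = 26.30
Round up → n = 27.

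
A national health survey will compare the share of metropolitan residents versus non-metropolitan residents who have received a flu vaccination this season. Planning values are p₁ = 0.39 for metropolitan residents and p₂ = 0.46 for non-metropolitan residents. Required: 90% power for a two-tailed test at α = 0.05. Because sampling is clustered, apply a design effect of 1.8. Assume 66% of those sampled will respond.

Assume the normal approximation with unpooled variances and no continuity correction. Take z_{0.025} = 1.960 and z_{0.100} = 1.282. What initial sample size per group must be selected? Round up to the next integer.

n = 2845 per group

n = (z_{α/2} + z_β)² · [p₁(1−p₁) + p₂(1−p₂)] / (p₁ − p₂)²
  = (1.960 + 1.282)² · (0.39·0.61 + 0.46·0.54) / (-0.07)²
  = (3.242)² · (0.2379 + 0.2484) / 0.0049
  = 10.5106 · 0.4863 / 0.0049
  = 1043.12
Design effect: 1.8 × 1043.12 = 1877.62.
Adjust for 66% response: 1877.62 / 0.66 = 2844.87.
Round up → n = 2845 per group.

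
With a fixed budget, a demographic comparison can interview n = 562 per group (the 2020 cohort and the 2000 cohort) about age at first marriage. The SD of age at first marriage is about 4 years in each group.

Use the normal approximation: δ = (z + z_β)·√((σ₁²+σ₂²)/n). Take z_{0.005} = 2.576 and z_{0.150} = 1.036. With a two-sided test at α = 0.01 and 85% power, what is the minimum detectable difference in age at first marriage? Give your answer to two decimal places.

Minimum detectable difference ≈ 0.86 years

δ = (z_{α/2} + z_β) · √((σ₁²+σ₂²)/n)
  = (2.576 + 1.036) · √(32/562)
  = 3.612 · √0.05694
  = 3.612 · 0.2386
  = 0.8619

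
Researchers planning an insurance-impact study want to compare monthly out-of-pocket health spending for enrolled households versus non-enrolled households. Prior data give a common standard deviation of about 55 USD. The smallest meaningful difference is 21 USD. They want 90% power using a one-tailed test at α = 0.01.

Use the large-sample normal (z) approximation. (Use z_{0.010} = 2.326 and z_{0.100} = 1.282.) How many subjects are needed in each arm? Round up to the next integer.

n = (z_α + z_β)² · (σ₁² + σ₂²) / δ²
  = (2.326 + 1.282)² · (2·55² = 6050) / 21²
  = 13.0177 · 6050 / 441
  = 178.59
Round up → n = 179 per group.

n = 179 per group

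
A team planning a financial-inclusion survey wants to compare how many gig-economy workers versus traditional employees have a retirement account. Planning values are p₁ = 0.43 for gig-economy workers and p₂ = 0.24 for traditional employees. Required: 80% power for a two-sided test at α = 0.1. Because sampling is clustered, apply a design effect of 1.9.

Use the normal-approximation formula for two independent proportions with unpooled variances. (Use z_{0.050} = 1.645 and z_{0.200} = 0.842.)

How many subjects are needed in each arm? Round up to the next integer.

n = (z_{α/2} + z_β)² · [p₁(1−p₁) + p₂(1−p₂)] / (p₁ − p₂)²
  = (1.645 + 0.842)² · (0.43·0.57 + 0.24·0.76) / (0.19)²
  = (2.487)² · (0.2451 + 0.1824) / 0.0361
  = 6.1852 · 0.4275 / 0.0361
  = 73.25
Design effect: 1.9 × 73.25 = 139.17.
Round up → n = 140 per group.

n = 140 per group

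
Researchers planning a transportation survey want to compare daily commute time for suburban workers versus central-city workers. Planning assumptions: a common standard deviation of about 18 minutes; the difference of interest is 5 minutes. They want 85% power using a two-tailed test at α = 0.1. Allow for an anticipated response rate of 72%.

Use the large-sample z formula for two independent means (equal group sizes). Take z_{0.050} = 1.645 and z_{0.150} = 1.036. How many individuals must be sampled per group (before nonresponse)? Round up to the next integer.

n = (z_{α/2} + z_β)² · (σ₁² + σ₂²) / δ²
  = (1.645 + 1.036)² · (2·18² = 648) / 5²
  = 7.1878 · 648 / 25
  = 186.31
Adjust for 72% response: 186.31 / 0.72 = 258.76.
Round up → n = 259 per group.

n = 259 per group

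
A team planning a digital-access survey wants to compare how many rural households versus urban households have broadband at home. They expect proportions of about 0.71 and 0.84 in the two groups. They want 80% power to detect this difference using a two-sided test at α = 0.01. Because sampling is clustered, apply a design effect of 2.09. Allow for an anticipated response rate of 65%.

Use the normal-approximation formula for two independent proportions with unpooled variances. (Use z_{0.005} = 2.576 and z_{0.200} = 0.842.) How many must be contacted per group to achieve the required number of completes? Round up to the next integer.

n = 757 per group

n = (z_{α/2} + z_β)² · [p₁(1−p₁) + p₂(1−p₂)] / (p₁ − p₂)²
  = (2.576 + 0.842)² · (0.71·0.29 + 0.84·0.16) / (-0.13)²
  = (3.418)² · (0.2059 + 0.1344) / 0.0169
  = 11.6827 · 0.3403 / 0.0169
  = 235.24
Design effect: 2.09 × 235.24 = 491.66.
Adjust for 65% response: 491.66 / 0.65 = 756.40.
Round up → n = 757 per group.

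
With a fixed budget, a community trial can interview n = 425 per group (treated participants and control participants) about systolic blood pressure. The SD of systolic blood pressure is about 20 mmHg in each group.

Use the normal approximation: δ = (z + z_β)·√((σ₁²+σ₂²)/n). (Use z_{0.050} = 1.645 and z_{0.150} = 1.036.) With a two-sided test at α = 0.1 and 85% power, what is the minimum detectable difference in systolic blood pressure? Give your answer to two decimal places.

Minimum detectable difference ≈ 3.68 mmHg

δ = (z_{α/2} + z_β) · √((σ₁²+σ₂²)/n)
  = (1.645 + 1.036) · √(800/425)
  = 2.681 · √1.8824
  = 2.681 · 1.3720
  = 3.6783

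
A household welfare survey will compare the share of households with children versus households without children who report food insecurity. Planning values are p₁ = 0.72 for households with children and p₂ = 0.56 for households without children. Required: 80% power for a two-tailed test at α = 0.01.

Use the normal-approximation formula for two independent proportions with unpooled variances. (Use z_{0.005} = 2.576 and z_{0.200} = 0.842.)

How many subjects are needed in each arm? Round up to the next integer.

n = 205 per group

n = (z_{α/2} + z_β)² · [p₁(1−p₁) + p₂(1−p₂)] / (p₁ − p₂)²
  = (2.576 + 0.842)² · (0.72·0.28 + 0.56·0.44) / (0.16)²
  = (3.418)² · (0.2016 + 0.2464) / 0.0256
  = 11.6827 · 0.4480 / 0.0256
  = 204.45
Round up → n = 205 per group.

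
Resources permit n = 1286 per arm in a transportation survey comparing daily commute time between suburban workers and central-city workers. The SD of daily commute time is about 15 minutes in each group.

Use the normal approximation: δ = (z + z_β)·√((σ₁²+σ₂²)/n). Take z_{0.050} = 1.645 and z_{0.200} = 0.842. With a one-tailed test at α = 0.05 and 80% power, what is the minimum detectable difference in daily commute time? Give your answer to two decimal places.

Minimum detectable difference ≈ 1.47 minutes

δ = (z_α + z_β) · √((σ₁²+σ₂²)/n)
  = (1.645 + 0.842) · √(450/1286)
  = 2.487 · √0.34992
  = 2.487 · 0.5915
  = 1.4712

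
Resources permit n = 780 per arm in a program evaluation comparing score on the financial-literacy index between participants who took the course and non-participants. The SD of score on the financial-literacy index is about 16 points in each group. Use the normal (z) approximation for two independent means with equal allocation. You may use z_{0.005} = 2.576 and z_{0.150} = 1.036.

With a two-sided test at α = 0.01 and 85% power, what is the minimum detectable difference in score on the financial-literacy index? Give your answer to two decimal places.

δ = (z_{α/2} + z_β) · √((σ₁²+σ₂²)/n)
  = (2.576 + 1.036) · √(512/780)
  = 3.612 · √0.65641
  = 3.612 · 0.8102
  = 2.9264

Minimum detectable difference ≈ 2.93 points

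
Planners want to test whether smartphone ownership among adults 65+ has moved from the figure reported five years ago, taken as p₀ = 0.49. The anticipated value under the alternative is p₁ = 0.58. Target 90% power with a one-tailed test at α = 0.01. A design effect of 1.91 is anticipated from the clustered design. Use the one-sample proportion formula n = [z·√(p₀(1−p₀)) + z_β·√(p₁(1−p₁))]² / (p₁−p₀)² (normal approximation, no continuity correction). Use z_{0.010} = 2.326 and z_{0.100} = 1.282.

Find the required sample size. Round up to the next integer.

n = [z_α·√(p₀q₀) + z_β·√(p₁q₁)]² / (p₁ − p₀)²
  = [2.326·√(0.49·0.51) + 1.282·√(0.58·0.42)]² / (0.09)²
  = [2.326·0.4999 + 1.282·0.4936]² / 0.0081
  = [1.7955]² / 0.0081
  = 398.01
Design effect: 1.91 × 398.01 = 760.19.
Round up → n = 761.

n = 761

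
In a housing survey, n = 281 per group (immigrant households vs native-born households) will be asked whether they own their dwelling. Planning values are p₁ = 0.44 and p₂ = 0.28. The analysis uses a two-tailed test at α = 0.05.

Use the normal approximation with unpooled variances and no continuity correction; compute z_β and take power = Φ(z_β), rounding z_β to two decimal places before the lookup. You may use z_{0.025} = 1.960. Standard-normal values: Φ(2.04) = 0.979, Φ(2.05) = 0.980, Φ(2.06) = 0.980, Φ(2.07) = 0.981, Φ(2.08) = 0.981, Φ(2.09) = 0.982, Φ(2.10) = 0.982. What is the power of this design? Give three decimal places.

z_β = |p₁−p₂|·√(n/[p₁q₁+p₂q₂]) − z_{α/2}
    = 0.16 · √(281/0.4480) − 1.960
    = 0.16 · 25.0446 − 1.960
    = 4.0071 − 1.960 = 2.0471 → 2.05
Power = Φ(2.05) = 0.980.

Power ≈ 0.980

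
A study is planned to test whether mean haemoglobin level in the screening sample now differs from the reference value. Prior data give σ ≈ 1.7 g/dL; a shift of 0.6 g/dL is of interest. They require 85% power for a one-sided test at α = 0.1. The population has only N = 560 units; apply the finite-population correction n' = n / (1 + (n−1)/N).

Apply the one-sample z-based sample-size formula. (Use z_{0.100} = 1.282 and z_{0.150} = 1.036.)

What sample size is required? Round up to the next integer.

n = (z_α + z_β)² · σ² / δ²
  = (1.282 + 1.036)² · 1.7² / 0.6²
  = 5.3731 · 2.89 / 0.36
  = 43.13
Finite-population correction (N = 560): 43.13 / (1 + (43.13 − 1)/560) = 40.12.
Round up → n = 41.

n = 41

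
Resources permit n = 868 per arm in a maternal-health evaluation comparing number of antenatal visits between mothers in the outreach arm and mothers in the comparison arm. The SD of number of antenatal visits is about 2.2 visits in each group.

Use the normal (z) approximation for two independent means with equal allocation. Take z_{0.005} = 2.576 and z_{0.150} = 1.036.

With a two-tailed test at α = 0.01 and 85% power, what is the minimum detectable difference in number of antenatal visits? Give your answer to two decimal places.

Minimum detectable difference ≈ 0.38 visits

δ = (z_{α/2} + z_β) · √((σ₁²+σ₂²)/n)
  = (2.576 + 1.036) · √(9.68/868)
  = 3.612 · √0.01115
  = 3.612 · 0.1056
  = 0.3814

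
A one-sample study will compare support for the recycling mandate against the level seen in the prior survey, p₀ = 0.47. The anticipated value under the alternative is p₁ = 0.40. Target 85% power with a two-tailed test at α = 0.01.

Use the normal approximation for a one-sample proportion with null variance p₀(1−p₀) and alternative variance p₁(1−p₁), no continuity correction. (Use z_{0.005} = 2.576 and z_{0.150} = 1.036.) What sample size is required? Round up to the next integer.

n = [z_{α/2}·√(p₀q₀) + z_β·√(p₁q₁)]² / (p₁ − p₀)²
  = [2.576·√(0.47·0.53) + 1.036·√(0.40·0.60)]² / (-0.07)²
  = [2.576·0.4991 + 1.036·0.4899]² / 0.0049
  = [1.7932]² / 0.0049
  = 656.25
Round up → n = 657.

n = 657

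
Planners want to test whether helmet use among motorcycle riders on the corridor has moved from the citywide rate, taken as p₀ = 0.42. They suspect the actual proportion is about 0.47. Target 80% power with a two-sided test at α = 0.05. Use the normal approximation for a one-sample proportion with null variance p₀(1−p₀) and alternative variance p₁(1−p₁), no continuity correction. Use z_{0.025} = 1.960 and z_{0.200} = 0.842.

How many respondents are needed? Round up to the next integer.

n = 771

n = [z_{α/2}·√(p₀q₀) + z_β·√(p₁q₁)]² / (p₁ − p₀)²
  = [1.960·√(0.42·0.58) + 0.842·√(0.47·0.53)]² / (0.05)²
  = [1.960·0.4936 + 0.842·0.4991]² / 0.0025
  = [1.3876]² / 0.0025
  = 770.19
Round up → n = 771.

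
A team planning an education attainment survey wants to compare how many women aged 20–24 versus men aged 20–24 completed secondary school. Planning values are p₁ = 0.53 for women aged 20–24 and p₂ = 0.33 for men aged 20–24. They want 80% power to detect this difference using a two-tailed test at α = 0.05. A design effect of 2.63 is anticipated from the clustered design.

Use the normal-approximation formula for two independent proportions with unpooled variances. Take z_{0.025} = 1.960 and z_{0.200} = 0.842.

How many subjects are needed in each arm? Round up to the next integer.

n = 243 per group

n = (z_{α/2} + z_β)² · [p₁(1−p₁) + p₂(1−p₂)] / (p₁ − p₂)²
  = (1.960 + 0.842)² · (0.53·0.47 + 0.33·0.67) / (0.20)²
  = (2.802)² · (0.2491 + 0.2211) / 0.0400
  = 7.8512 · 0.4702 / 0.0400
  = 92.29
Design effect: 2.63 × 92.29 = 242.73.
Round up → n = 243 per group.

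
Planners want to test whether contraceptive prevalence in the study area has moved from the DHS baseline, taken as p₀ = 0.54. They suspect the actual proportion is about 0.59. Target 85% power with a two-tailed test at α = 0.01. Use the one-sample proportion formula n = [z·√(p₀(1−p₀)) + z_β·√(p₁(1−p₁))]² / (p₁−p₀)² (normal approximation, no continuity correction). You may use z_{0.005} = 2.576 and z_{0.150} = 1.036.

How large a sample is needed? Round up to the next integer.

n = [z_{α/2}·√(p₀q₀) + z_β·√(p₁q₁)]² / (p₁ − p₀)²
  = [2.576·√(0.54·0.46) + 1.036·√(0.59·0.41)]² / (0.05)²
  = [2.576·0.4984 + 1.036·0.4918]² / 0.0025
  = [1.7934]² / 0.0025
  = 1286.53
Round up → n = 1287.

n = 1287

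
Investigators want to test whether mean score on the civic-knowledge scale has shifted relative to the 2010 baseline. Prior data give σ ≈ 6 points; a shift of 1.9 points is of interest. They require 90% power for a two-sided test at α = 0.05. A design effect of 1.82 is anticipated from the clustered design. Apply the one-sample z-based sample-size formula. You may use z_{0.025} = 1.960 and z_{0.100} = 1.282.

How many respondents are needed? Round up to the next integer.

n = (z_{α/2} + z_β)² · σ² / δ²
  = (1.960 + 1.282)² · 6² / 1.9²
  = 10.5106 · 36 / 3.61
  = 104.81
Design effect: 1.82 × 104.81 = 190.76.
Round up → n = 191.

n = 191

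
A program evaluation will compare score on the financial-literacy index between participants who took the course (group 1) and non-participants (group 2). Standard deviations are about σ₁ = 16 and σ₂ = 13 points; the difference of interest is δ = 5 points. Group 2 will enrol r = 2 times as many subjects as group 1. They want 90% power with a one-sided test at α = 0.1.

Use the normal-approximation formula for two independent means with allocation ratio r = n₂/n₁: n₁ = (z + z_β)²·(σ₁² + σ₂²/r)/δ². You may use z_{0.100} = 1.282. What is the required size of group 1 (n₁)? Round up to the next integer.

n₁ = (z_α + z_β)² · (σ₁² + σ₂²/r) / δ²
   = (1.282 + 1.282)² · (16² + 13²/2) / 5²
   = 6.5741 · (256 + 84.5) / 25
   = 6.5741 · 340.5 / 25
   = 89.54
Round up → n₁ = 90; n₂ = r·n₁ = 2 × 90 = 180.

n₁ = 90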